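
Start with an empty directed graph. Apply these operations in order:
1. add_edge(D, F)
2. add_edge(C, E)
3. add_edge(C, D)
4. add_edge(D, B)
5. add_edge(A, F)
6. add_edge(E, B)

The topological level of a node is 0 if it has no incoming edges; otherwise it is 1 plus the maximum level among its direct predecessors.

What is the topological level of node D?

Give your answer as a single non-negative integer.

Answer: 1

Derivation:
Op 1: add_edge(D, F). Edges now: 1
Op 2: add_edge(C, E). Edges now: 2
Op 3: add_edge(C, D). Edges now: 3
Op 4: add_edge(D, B). Edges now: 4
Op 5: add_edge(A, F). Edges now: 5
Op 6: add_edge(E, B). Edges now: 6
Compute levels (Kahn BFS):
  sources (in-degree 0): A, C
  process A: level=0
    A->F: in-degree(F)=1, level(F)>=1
  process C: level=0
    C->D: in-degree(D)=0, level(D)=1, enqueue
    C->E: in-degree(E)=0, level(E)=1, enqueue
  process D: level=1
    D->B: in-degree(B)=1, level(B)>=2
    D->F: in-degree(F)=0, level(F)=2, enqueue
  process E: level=1
    E->B: in-degree(B)=0, level(B)=2, enqueue
  process F: level=2
  process B: level=2
All levels: A:0, B:2, C:0, D:1, E:1, F:2
level(D) = 1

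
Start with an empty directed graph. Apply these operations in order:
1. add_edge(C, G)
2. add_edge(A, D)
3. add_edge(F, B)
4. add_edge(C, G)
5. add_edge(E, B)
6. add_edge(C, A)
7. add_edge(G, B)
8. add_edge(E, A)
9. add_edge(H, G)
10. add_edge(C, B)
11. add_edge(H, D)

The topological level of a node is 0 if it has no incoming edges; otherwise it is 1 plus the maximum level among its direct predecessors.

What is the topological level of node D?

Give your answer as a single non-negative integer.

Answer: 2

Derivation:
Op 1: add_edge(C, G). Edges now: 1
Op 2: add_edge(A, D). Edges now: 2
Op 3: add_edge(F, B). Edges now: 3
Op 4: add_edge(C, G) (duplicate, no change). Edges now: 3
Op 5: add_edge(E, B). Edges now: 4
Op 6: add_edge(C, A). Edges now: 5
Op 7: add_edge(G, B). Edges now: 6
Op 8: add_edge(E, A). Edges now: 7
Op 9: add_edge(H, G). Edges now: 8
Op 10: add_edge(C, B). Edges now: 9
Op 11: add_edge(H, D). Edges now: 10
Compute levels (Kahn BFS):
  sources (in-degree 0): C, E, F, H
  process C: level=0
    C->A: in-degree(A)=1, level(A)>=1
    C->B: in-degree(B)=3, level(B)>=1
    C->G: in-degree(G)=1, level(G)>=1
  process E: level=0
    E->A: in-degree(A)=0, level(A)=1, enqueue
    E->B: in-degree(B)=2, level(B)>=1
  process F: level=0
    F->B: in-degree(B)=1, level(B)>=1
  process H: level=0
    H->D: in-degree(D)=1, level(D)>=1
    H->G: in-degree(G)=0, level(G)=1, enqueue
  process A: level=1
    A->D: in-degree(D)=0, level(D)=2, enqueue
  process G: level=1
    G->B: in-degree(B)=0, level(B)=2, enqueue
  process D: level=2
  process B: level=2
All levels: A:1, B:2, C:0, D:2, E:0, F:0, G:1, H:0
level(D) = 2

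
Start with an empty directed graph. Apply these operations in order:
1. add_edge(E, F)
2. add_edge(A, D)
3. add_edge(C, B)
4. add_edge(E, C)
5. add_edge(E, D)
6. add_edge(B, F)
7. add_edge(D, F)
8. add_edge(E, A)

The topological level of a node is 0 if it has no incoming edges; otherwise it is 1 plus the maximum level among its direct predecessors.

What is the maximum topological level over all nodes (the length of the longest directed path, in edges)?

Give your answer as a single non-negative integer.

Op 1: add_edge(E, F). Edges now: 1
Op 2: add_edge(A, D). Edges now: 2
Op 3: add_edge(C, B). Edges now: 3
Op 4: add_edge(E, C). Edges now: 4
Op 5: add_edge(E, D). Edges now: 5
Op 6: add_edge(B, F). Edges now: 6
Op 7: add_edge(D, F). Edges now: 7
Op 8: add_edge(E, A). Edges now: 8
Compute levels (Kahn BFS):
  sources (in-degree 0): E
  process E: level=0
    E->A: in-degree(A)=0, level(A)=1, enqueue
    E->C: in-degree(C)=0, level(C)=1, enqueue
    E->D: in-degree(D)=1, level(D)>=1
    E->F: in-degree(F)=2, level(F)>=1
  process A: level=1
    A->D: in-degree(D)=0, level(D)=2, enqueue
  process C: level=1
    C->B: in-degree(B)=0, level(B)=2, enqueue
  process D: level=2
    D->F: in-degree(F)=1, level(F)>=3
  process B: level=2
    B->F: in-degree(F)=0, level(F)=3, enqueue
  process F: level=3
All levels: A:1, B:2, C:1, D:2, E:0, F:3
max level = 3

Answer: 3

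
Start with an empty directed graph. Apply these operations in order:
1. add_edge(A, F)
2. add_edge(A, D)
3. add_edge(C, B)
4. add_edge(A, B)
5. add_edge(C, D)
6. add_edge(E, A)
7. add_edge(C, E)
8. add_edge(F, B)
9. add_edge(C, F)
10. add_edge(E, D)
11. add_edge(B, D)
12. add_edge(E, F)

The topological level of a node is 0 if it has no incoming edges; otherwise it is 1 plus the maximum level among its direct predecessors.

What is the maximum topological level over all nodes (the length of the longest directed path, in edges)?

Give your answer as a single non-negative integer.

Answer: 5

Derivation:
Op 1: add_edge(A, F). Edges now: 1
Op 2: add_edge(A, D). Edges now: 2
Op 3: add_edge(C, B). Edges now: 3
Op 4: add_edge(A, B). Edges now: 4
Op 5: add_edge(C, D). Edges now: 5
Op 6: add_edge(E, A). Edges now: 6
Op 7: add_edge(C, E). Edges now: 7
Op 8: add_edge(F, B). Edges now: 8
Op 9: add_edge(C, F). Edges now: 9
Op 10: add_edge(E, D). Edges now: 10
Op 11: add_edge(B, D). Edges now: 11
Op 12: add_edge(E, F). Edges now: 12
Compute levels (Kahn BFS):
  sources (in-degree 0): C
  process C: level=0
    C->B: in-degree(B)=2, level(B)>=1
    C->D: in-degree(D)=3, level(D)>=1
    C->E: in-degree(E)=0, level(E)=1, enqueue
    C->F: in-degree(F)=2, level(F)>=1
  process E: level=1
    E->A: in-degree(A)=0, level(A)=2, enqueue
    E->D: in-degree(D)=2, level(D)>=2
    E->F: in-degree(F)=1, level(F)>=2
  process A: level=2
    A->B: in-degree(B)=1, level(B)>=3
    A->D: in-degree(D)=1, level(D)>=3
    A->F: in-degree(F)=0, level(F)=3, enqueue
  process F: level=3
    F->B: in-degree(B)=0, level(B)=4, enqueue
  process B: level=4
    B->D: in-degree(D)=0, level(D)=5, enqueue
  process D: level=5
All levels: A:2, B:4, C:0, D:5, E:1, F:3
max level = 5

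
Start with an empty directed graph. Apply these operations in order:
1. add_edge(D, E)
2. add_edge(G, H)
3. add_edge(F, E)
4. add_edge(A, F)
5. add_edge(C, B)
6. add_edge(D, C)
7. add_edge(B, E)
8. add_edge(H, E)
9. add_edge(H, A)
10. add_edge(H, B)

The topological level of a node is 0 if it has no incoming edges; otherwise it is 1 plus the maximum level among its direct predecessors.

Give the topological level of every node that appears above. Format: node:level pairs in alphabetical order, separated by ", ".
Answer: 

Op 1: add_edge(D, E). Edges now: 1
Op 2: add_edge(G, H). Edges now: 2
Op 3: add_edge(F, E). Edges now: 3
Op 4: add_edge(A, F). Edges now: 4
Op 5: add_edge(C, B). Edges now: 5
Op 6: add_edge(D, C). Edges now: 6
Op 7: add_edge(B, E). Edges now: 7
Op 8: add_edge(H, E). Edges now: 8
Op 9: add_edge(H, A). Edges now: 9
Op 10: add_edge(H, B). Edges now: 10
Compute levels (Kahn BFS):
  sources (in-degree 0): D, G
  process D: level=0
    D->C: in-degree(C)=0, level(C)=1, enqueue
    D->E: in-degree(E)=3, level(E)>=1
  process G: level=0
    G->H: in-degree(H)=0, level(H)=1, enqueue
  process C: level=1
    C->B: in-degree(B)=1, level(B)>=2
  process H: level=1
    H->A: in-degree(A)=0, level(A)=2, enqueue
    H->B: in-degree(B)=0, level(B)=2, enqueue
    H->E: in-degree(E)=2, level(E)>=2
  process A: level=2
    A->F: in-degree(F)=0, level(F)=3, enqueue
  process B: level=2
    B->E: in-degree(E)=1, level(E)>=3
  process F: level=3
    F->E: in-degree(E)=0, level(E)=4, enqueue
  process E: level=4
All levels: A:2, B:2, C:1, D:0, E:4, F:3, G:0, H:1

Answer: A:2, B:2, C:1, D:0, E:4, F:3, G:0, H:1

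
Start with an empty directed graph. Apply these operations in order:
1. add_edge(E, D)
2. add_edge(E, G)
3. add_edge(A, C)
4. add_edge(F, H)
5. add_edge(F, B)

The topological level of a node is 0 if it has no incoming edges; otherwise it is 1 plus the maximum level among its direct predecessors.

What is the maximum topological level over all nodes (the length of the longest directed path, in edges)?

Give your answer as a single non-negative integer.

Answer: 1

Derivation:
Op 1: add_edge(E, D). Edges now: 1
Op 2: add_edge(E, G). Edges now: 2
Op 3: add_edge(A, C). Edges now: 3
Op 4: add_edge(F, H). Edges now: 4
Op 5: add_edge(F, B). Edges now: 5
Compute levels (Kahn BFS):
  sources (in-degree 0): A, E, F
  process A: level=0
    A->C: in-degree(C)=0, level(C)=1, enqueue
  process E: level=0
    E->D: in-degree(D)=0, level(D)=1, enqueue
    E->G: in-degree(G)=0, level(G)=1, enqueue
  process F: level=0
    F->B: in-degree(B)=0, level(B)=1, enqueue
    F->H: in-degree(H)=0, level(H)=1, enqueue
  process C: level=1
  process D: level=1
  process G: level=1
  process B: level=1
  process H: level=1
All levels: A:0, B:1, C:1, D:1, E:0, F:0, G:1, H:1
max level = 1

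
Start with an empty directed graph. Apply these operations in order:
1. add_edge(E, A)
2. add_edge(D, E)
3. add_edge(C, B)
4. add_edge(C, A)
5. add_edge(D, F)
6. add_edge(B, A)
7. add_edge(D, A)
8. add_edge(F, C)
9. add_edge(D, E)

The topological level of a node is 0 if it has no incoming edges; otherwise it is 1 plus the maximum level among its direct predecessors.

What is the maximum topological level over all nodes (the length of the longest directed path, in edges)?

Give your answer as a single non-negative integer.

Answer: 4

Derivation:
Op 1: add_edge(E, A). Edges now: 1
Op 2: add_edge(D, E). Edges now: 2
Op 3: add_edge(C, B). Edges now: 3
Op 4: add_edge(C, A). Edges now: 4
Op 5: add_edge(D, F). Edges now: 5
Op 6: add_edge(B, A). Edges now: 6
Op 7: add_edge(D, A). Edges now: 7
Op 8: add_edge(F, C). Edges now: 8
Op 9: add_edge(D, E) (duplicate, no change). Edges now: 8
Compute levels (Kahn BFS):
  sources (in-degree 0): D
  process D: level=0
    D->A: in-degree(A)=3, level(A)>=1
    D->E: in-degree(E)=0, level(E)=1, enqueue
    D->F: in-degree(F)=0, level(F)=1, enqueue
  process E: level=1
    E->A: in-degree(A)=2, level(A)>=2
  process F: level=1
    F->C: in-degree(C)=0, level(C)=2, enqueue
  process C: level=2
    C->A: in-degree(A)=1, level(A)>=3
    C->B: in-degree(B)=0, level(B)=3, enqueue
  process B: level=3
    B->A: in-degree(A)=0, level(A)=4, enqueue
  process A: level=4
All levels: A:4, B:3, C:2, D:0, E:1, F:1
max level = 4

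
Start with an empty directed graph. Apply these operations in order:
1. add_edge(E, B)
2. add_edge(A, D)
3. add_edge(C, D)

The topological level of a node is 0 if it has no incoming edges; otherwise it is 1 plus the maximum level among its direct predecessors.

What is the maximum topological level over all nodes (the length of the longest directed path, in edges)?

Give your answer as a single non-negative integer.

Op 1: add_edge(E, B). Edges now: 1
Op 2: add_edge(A, D). Edges now: 2
Op 3: add_edge(C, D). Edges now: 3
Compute levels (Kahn BFS):
  sources (in-degree 0): A, C, E
  process A: level=0
    A->D: in-degree(D)=1, level(D)>=1
  process C: level=0
    C->D: in-degree(D)=0, level(D)=1, enqueue
  process E: level=0
    E->B: in-degree(B)=0, level(B)=1, enqueue
  process D: level=1
  process B: level=1
All levels: A:0, B:1, C:0, D:1, E:0
max level = 1

Answer: 1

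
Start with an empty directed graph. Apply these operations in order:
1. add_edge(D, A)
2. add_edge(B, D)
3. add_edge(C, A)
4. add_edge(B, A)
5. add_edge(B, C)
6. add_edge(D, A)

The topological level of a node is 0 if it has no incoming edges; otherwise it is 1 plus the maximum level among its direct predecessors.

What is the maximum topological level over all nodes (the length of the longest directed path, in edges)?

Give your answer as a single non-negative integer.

Op 1: add_edge(D, A). Edges now: 1
Op 2: add_edge(B, D). Edges now: 2
Op 3: add_edge(C, A). Edges now: 3
Op 4: add_edge(B, A). Edges now: 4
Op 5: add_edge(B, C). Edges now: 5
Op 6: add_edge(D, A) (duplicate, no change). Edges now: 5
Compute levels (Kahn BFS):
  sources (in-degree 0): B
  process B: level=0
    B->A: in-degree(A)=2, level(A)>=1
    B->C: in-degree(C)=0, level(C)=1, enqueue
    B->D: in-degree(D)=0, level(D)=1, enqueue
  process C: level=1
    C->A: in-degree(A)=1, level(A)>=2
  process D: level=1
    D->A: in-degree(A)=0, level(A)=2, enqueue
  process A: level=2
All levels: A:2, B:0, C:1, D:1
max level = 2

Answer: 2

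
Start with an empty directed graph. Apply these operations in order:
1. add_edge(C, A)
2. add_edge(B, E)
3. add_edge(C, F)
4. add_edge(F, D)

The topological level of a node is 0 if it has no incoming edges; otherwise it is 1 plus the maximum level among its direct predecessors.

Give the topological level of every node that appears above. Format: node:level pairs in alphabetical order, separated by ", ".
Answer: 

Answer: A:1, B:0, C:0, D:2, E:1, F:1

Derivation:
Op 1: add_edge(C, A). Edges now: 1
Op 2: add_edge(B, E). Edges now: 2
Op 3: add_edge(C, F). Edges now: 3
Op 4: add_edge(F, D). Edges now: 4
Compute levels (Kahn BFS):
  sources (in-degree 0): B, C
  process B: level=0
    B->E: in-degree(E)=0, level(E)=1, enqueue
  process C: level=0
    C->A: in-degree(A)=0, level(A)=1, enqueue
    C->F: in-degree(F)=0, level(F)=1, enqueue
  process E: level=1
  process A: level=1
  process F: level=1
    F->D: in-degree(D)=0, level(D)=2, enqueue
  process D: level=2
All levels: A:1, B:0, C:0, D:2, E:1, F:1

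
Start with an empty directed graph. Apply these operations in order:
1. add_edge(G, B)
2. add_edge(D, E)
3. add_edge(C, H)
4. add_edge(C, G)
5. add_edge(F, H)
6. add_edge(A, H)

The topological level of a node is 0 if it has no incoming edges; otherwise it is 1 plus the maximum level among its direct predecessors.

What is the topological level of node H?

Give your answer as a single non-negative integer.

Answer: 1

Derivation:
Op 1: add_edge(G, B). Edges now: 1
Op 2: add_edge(D, E). Edges now: 2
Op 3: add_edge(C, H). Edges now: 3
Op 4: add_edge(C, G). Edges now: 4
Op 5: add_edge(F, H). Edges now: 5
Op 6: add_edge(A, H). Edges now: 6
Compute levels (Kahn BFS):
  sources (in-degree 0): A, C, D, F
  process A: level=0
    A->H: in-degree(H)=2, level(H)>=1
  process C: level=0
    C->G: in-degree(G)=0, level(G)=1, enqueue
    C->H: in-degree(H)=1, level(H)>=1
  process D: level=0
    D->E: in-degree(E)=0, level(E)=1, enqueue
  process F: level=0
    F->H: in-degree(H)=0, level(H)=1, enqueue
  process G: level=1
    G->B: in-degree(B)=0, level(B)=2, enqueue
  process E: level=1
  process H: level=1
  process B: level=2
All levels: A:0, B:2, C:0, D:0, E:1, F:0, G:1, H:1
level(H) = 1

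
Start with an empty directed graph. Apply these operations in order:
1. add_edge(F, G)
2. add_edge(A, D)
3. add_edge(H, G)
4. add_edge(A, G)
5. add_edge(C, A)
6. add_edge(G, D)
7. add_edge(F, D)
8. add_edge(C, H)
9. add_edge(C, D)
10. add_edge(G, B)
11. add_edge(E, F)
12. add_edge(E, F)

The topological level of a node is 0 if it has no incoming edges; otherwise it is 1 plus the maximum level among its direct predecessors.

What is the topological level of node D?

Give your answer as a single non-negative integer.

Answer: 3

Derivation:
Op 1: add_edge(F, G). Edges now: 1
Op 2: add_edge(A, D). Edges now: 2
Op 3: add_edge(H, G). Edges now: 3
Op 4: add_edge(A, G). Edges now: 4
Op 5: add_edge(C, A). Edges now: 5
Op 6: add_edge(G, D). Edges now: 6
Op 7: add_edge(F, D). Edges now: 7
Op 8: add_edge(C, H). Edges now: 8
Op 9: add_edge(C, D). Edges now: 9
Op 10: add_edge(G, B). Edges now: 10
Op 11: add_edge(E, F). Edges now: 11
Op 12: add_edge(E, F) (duplicate, no change). Edges now: 11
Compute levels (Kahn BFS):
  sources (in-degree 0): C, E
  process C: level=0
    C->A: in-degree(A)=0, level(A)=1, enqueue
    C->D: in-degree(D)=3, level(D)>=1
    C->H: in-degree(H)=0, level(H)=1, enqueue
  process E: level=0
    E->F: in-degree(F)=0, level(F)=1, enqueue
  process A: level=1
    A->D: in-degree(D)=2, level(D)>=2
    A->G: in-degree(G)=2, level(G)>=2
  process H: level=1
    H->G: in-degree(G)=1, level(G)>=2
  process F: level=1
    F->D: in-degree(D)=1, level(D)>=2
    F->G: in-degree(G)=0, level(G)=2, enqueue
  process G: level=2
    G->B: in-degree(B)=0, level(B)=3, enqueue
    G->D: in-degree(D)=0, level(D)=3, enqueue
  process B: level=3
  process D: level=3
All levels: A:1, B:3, C:0, D:3, E:0, F:1, G:2, H:1
level(D) = 3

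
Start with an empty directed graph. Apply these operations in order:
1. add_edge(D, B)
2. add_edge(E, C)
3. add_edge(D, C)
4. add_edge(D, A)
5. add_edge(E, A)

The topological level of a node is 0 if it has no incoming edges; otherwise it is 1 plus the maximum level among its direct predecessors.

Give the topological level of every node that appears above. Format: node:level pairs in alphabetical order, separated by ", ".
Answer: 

Answer: A:1, B:1, C:1, D:0, E:0

Derivation:
Op 1: add_edge(D, B). Edges now: 1
Op 2: add_edge(E, C). Edges now: 2
Op 3: add_edge(D, C). Edges now: 3
Op 4: add_edge(D, A). Edges now: 4
Op 5: add_edge(E, A). Edges now: 5
Compute levels (Kahn BFS):
  sources (in-degree 0): D, E
  process D: level=0
    D->A: in-degree(A)=1, level(A)>=1
    D->B: in-degree(B)=0, level(B)=1, enqueue
    D->C: in-degree(C)=1, level(C)>=1
  process E: level=0
    E->A: in-degree(A)=0, level(A)=1, enqueue
    E->C: in-degree(C)=0, level(C)=1, enqueue
  process B: level=1
  process A: level=1
  process C: level=1
All levels: A:1, B:1, C:1, D:0, E:0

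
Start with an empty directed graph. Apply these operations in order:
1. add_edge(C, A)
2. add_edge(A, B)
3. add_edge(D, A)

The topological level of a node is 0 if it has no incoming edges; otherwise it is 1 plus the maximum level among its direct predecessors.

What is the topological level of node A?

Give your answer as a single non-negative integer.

Op 1: add_edge(C, A). Edges now: 1
Op 2: add_edge(A, B). Edges now: 2
Op 3: add_edge(D, A). Edges now: 3
Compute levels (Kahn BFS):
  sources (in-degree 0): C, D
  process C: level=0
    C->A: in-degree(A)=1, level(A)>=1
  process D: level=0
    D->A: in-degree(A)=0, level(A)=1, enqueue
  process A: level=1
    A->B: in-degree(B)=0, level(B)=2, enqueue
  process B: level=2
All levels: A:1, B:2, C:0, D:0
level(A) = 1

Answer: 1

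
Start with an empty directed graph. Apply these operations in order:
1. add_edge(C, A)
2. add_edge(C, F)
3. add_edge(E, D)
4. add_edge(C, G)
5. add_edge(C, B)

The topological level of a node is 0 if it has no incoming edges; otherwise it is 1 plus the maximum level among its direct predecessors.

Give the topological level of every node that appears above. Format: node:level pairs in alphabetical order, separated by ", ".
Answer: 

Op 1: add_edge(C, A). Edges now: 1
Op 2: add_edge(C, F). Edges now: 2
Op 3: add_edge(E, D). Edges now: 3
Op 4: add_edge(C, G). Edges now: 4
Op 5: add_edge(C, B). Edges now: 5
Compute levels (Kahn BFS):
  sources (in-degree 0): C, E
  process C: level=0
    C->A: in-degree(A)=0, level(A)=1, enqueue
    C->B: in-degree(B)=0, level(B)=1, enqueue
    C->F: in-degree(F)=0, level(F)=1, enqueue
    C->G: in-degree(G)=0, level(G)=1, enqueue
  process E: level=0
    E->D: in-degree(D)=0, level(D)=1, enqueue
  process A: level=1
  process B: level=1
  process F: level=1
  process G: level=1
  process D: level=1
All levels: A:1, B:1, C:0, D:1, E:0, F:1, G:1

Answer: A:1, B:1, C:0, D:1, E:0, F:1, G:1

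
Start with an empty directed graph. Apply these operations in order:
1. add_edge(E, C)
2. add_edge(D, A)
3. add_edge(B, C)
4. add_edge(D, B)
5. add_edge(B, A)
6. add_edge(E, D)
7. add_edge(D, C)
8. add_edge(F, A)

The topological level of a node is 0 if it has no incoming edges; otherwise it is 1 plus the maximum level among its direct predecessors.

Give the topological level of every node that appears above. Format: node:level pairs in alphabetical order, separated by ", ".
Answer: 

Op 1: add_edge(E, C). Edges now: 1
Op 2: add_edge(D, A). Edges now: 2
Op 3: add_edge(B, C). Edges now: 3
Op 4: add_edge(D, B). Edges now: 4
Op 5: add_edge(B, A). Edges now: 5
Op 6: add_edge(E, D). Edges now: 6
Op 7: add_edge(D, C). Edges now: 7
Op 8: add_edge(F, A). Edges now: 8
Compute levels (Kahn BFS):
  sources (in-degree 0): E, F
  process E: level=0
    E->C: in-degree(C)=2, level(C)>=1
    E->D: in-degree(D)=0, level(D)=1, enqueue
  process F: level=0
    F->A: in-degree(A)=2, level(A)>=1
  process D: level=1
    D->A: in-degree(A)=1, level(A)>=2
    D->B: in-degree(B)=0, level(B)=2, enqueue
    D->C: in-degree(C)=1, level(C)>=2
  process B: level=2
    B->A: in-degree(A)=0, level(A)=3, enqueue
    B->C: in-degree(C)=0, level(C)=3, enqueue
  process A: level=3
  process C: level=3
All levels: A:3, B:2, C:3, D:1, E:0, F:0

Answer: A:3, B:2, C:3, D:1, E:0, F:0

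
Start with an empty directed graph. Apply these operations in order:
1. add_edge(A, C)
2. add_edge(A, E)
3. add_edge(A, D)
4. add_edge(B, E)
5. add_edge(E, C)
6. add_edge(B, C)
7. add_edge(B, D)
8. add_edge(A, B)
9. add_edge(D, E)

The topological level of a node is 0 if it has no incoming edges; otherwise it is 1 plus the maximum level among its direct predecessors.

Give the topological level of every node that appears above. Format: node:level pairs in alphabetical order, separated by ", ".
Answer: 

Op 1: add_edge(A, C). Edges now: 1
Op 2: add_edge(A, E). Edges now: 2
Op 3: add_edge(A, D). Edges now: 3
Op 4: add_edge(B, E). Edges now: 4
Op 5: add_edge(E, C). Edges now: 5
Op 6: add_edge(B, C). Edges now: 6
Op 7: add_edge(B, D). Edges now: 7
Op 8: add_edge(A, B). Edges now: 8
Op 9: add_edge(D, E). Edges now: 9
Compute levels (Kahn BFS):
  sources (in-degree 0): A
  process A: level=0
    A->B: in-degree(B)=0, level(B)=1, enqueue
    A->C: in-degree(C)=2, level(C)>=1
    A->D: in-degree(D)=1, level(D)>=1
    A->E: in-degree(E)=2, level(E)>=1
  process B: level=1
    B->C: in-degree(C)=1, level(C)>=2
    B->D: in-degree(D)=0, level(D)=2, enqueue
    B->E: in-degree(E)=1, level(E)>=2
  process D: level=2
    D->E: in-degree(E)=0, level(E)=3, enqueue
  process E: level=3
    E->C: in-degree(C)=0, level(C)=4, enqueue
  process C: level=4
All levels: A:0, B:1, C:4, D:2, E:3

Answer: A:0, B:1, C:4, D:2, E:3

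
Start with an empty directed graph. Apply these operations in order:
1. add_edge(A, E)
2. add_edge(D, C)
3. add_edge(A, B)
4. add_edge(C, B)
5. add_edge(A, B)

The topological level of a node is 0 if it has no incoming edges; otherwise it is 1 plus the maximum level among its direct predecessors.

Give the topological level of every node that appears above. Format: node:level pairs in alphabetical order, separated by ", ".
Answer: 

Answer: A:0, B:2, C:1, D:0, E:1

Derivation:
Op 1: add_edge(A, E). Edges now: 1
Op 2: add_edge(D, C). Edges now: 2
Op 3: add_edge(A, B). Edges now: 3
Op 4: add_edge(C, B). Edges now: 4
Op 5: add_edge(A, B) (duplicate, no change). Edges now: 4
Compute levels (Kahn BFS):
  sources (in-degree 0): A, D
  process A: level=0
    A->B: in-degree(B)=1, level(B)>=1
    A->E: in-degree(E)=0, level(E)=1, enqueue
  process D: level=0
    D->C: in-degree(C)=0, level(C)=1, enqueue
  process E: level=1
  process C: level=1
    C->B: in-degree(B)=0, level(B)=2, enqueue
  process B: level=2
All levels: A:0, B:2, C:1, D:0, E:1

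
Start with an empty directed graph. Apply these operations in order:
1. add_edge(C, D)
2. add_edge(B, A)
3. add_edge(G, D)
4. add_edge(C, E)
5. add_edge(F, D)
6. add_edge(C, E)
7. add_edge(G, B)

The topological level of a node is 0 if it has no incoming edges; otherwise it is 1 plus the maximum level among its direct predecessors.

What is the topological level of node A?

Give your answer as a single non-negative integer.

Answer: 2

Derivation:
Op 1: add_edge(C, D). Edges now: 1
Op 2: add_edge(B, A). Edges now: 2
Op 3: add_edge(G, D). Edges now: 3
Op 4: add_edge(C, E). Edges now: 4
Op 5: add_edge(F, D). Edges now: 5
Op 6: add_edge(C, E) (duplicate, no change). Edges now: 5
Op 7: add_edge(G, B). Edges now: 6
Compute levels (Kahn BFS):
  sources (in-degree 0): C, F, G
  process C: level=0
    C->D: in-degree(D)=2, level(D)>=1
    C->E: in-degree(E)=0, level(E)=1, enqueue
  process F: level=0
    F->D: in-degree(D)=1, level(D)>=1
  process G: level=0
    G->B: in-degree(B)=0, level(B)=1, enqueue
    G->D: in-degree(D)=0, level(D)=1, enqueue
  process E: level=1
  process B: level=1
    B->A: in-degree(A)=0, level(A)=2, enqueue
  process D: level=1
  process A: level=2
All levels: A:2, B:1, C:0, D:1, E:1, F:0, G:0
level(A) = 2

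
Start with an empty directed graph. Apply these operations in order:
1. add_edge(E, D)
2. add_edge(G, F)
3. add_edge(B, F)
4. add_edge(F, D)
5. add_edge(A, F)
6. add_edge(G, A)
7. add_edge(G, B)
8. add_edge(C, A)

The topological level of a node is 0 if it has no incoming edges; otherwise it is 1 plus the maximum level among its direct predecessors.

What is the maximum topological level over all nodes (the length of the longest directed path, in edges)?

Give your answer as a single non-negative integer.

Op 1: add_edge(E, D). Edges now: 1
Op 2: add_edge(G, F). Edges now: 2
Op 3: add_edge(B, F). Edges now: 3
Op 4: add_edge(F, D). Edges now: 4
Op 5: add_edge(A, F). Edges now: 5
Op 6: add_edge(G, A). Edges now: 6
Op 7: add_edge(G, B). Edges now: 7
Op 8: add_edge(C, A). Edges now: 8
Compute levels (Kahn BFS):
  sources (in-degree 0): C, E, G
  process C: level=0
    C->A: in-degree(A)=1, level(A)>=1
  process E: level=0
    E->D: in-degree(D)=1, level(D)>=1
  process G: level=0
    G->A: in-degree(A)=0, level(A)=1, enqueue
    G->B: in-degree(B)=0, level(B)=1, enqueue
    G->F: in-degree(F)=2, level(F)>=1
  process A: level=1
    A->F: in-degree(F)=1, level(F)>=2
  process B: level=1
    B->F: in-degree(F)=0, level(F)=2, enqueue
  process F: level=2
    F->D: in-degree(D)=0, level(D)=3, enqueue
  process D: level=3
All levels: A:1, B:1, C:0, D:3, E:0, F:2, G:0
max level = 3

Answer: 3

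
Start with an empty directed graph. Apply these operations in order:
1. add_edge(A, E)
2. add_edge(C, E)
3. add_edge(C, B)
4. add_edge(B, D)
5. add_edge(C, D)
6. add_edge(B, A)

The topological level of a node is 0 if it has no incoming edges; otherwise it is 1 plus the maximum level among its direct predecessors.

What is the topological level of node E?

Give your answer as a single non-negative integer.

Op 1: add_edge(A, E). Edges now: 1
Op 2: add_edge(C, E). Edges now: 2
Op 3: add_edge(C, B). Edges now: 3
Op 4: add_edge(B, D). Edges now: 4
Op 5: add_edge(C, D). Edges now: 5
Op 6: add_edge(B, A). Edges now: 6
Compute levels (Kahn BFS):
  sources (in-degree 0): C
  process C: level=0
    C->B: in-degree(B)=0, level(B)=1, enqueue
    C->D: in-degree(D)=1, level(D)>=1
    C->E: in-degree(E)=1, level(E)>=1
  process B: level=1
    B->A: in-degree(A)=0, level(A)=2, enqueue
    B->D: in-degree(D)=0, level(D)=2, enqueue
  process A: level=2
    A->E: in-degree(E)=0, level(E)=3, enqueue
  process D: level=2
  process E: level=3
All levels: A:2, B:1, C:0, D:2, E:3
level(E) = 3

Answer: 3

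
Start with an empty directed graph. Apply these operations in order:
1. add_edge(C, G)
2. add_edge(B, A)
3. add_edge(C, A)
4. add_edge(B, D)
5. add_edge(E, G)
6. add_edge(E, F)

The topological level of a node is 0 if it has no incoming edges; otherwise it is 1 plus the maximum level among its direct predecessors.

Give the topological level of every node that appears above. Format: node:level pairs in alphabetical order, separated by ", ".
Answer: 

Answer: A:1, B:0, C:0, D:1, E:0, F:1, G:1

Derivation:
Op 1: add_edge(C, G). Edges now: 1
Op 2: add_edge(B, A). Edges now: 2
Op 3: add_edge(C, A). Edges now: 3
Op 4: add_edge(B, D). Edges now: 4
Op 5: add_edge(E, G). Edges now: 5
Op 6: add_edge(E, F). Edges now: 6
Compute levels (Kahn BFS):
  sources (in-degree 0): B, C, E
  process B: level=0
    B->A: in-degree(A)=1, level(A)>=1
    B->D: in-degree(D)=0, level(D)=1, enqueue
  process C: level=0
    C->A: in-degree(A)=0, level(A)=1, enqueue
    C->G: in-degree(G)=1, level(G)>=1
  process E: level=0
    E->F: in-degree(F)=0, level(F)=1, enqueue
    E->G: in-degree(G)=0, level(G)=1, enqueue
  process D: level=1
  process A: level=1
  process F: level=1
  process G: level=1
All levels: A:1, B:0, C:0, D:1, E:0, F:1, G:1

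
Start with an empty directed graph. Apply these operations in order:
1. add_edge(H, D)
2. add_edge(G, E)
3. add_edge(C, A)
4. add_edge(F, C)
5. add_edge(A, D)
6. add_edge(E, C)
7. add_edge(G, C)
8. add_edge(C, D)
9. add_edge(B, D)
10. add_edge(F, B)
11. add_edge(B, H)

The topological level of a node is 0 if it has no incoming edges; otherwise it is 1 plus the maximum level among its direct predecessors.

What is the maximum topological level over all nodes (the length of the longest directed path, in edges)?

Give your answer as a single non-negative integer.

Answer: 4

Derivation:
Op 1: add_edge(H, D). Edges now: 1
Op 2: add_edge(G, E). Edges now: 2
Op 3: add_edge(C, A). Edges now: 3
Op 4: add_edge(F, C). Edges now: 4
Op 5: add_edge(A, D). Edges now: 5
Op 6: add_edge(E, C). Edges now: 6
Op 7: add_edge(G, C). Edges now: 7
Op 8: add_edge(C, D). Edges now: 8
Op 9: add_edge(B, D). Edges now: 9
Op 10: add_edge(F, B). Edges now: 10
Op 11: add_edge(B, H). Edges now: 11
Compute levels (Kahn BFS):
  sources (in-degree 0): F, G
  process F: level=0
    F->B: in-degree(B)=0, level(B)=1, enqueue
    F->C: in-degree(C)=2, level(C)>=1
  process G: level=0
    G->C: in-degree(C)=1, level(C)>=1
    G->E: in-degree(E)=0, level(E)=1, enqueue
  process B: level=1
    B->D: in-degree(D)=3, level(D)>=2
    B->H: in-degree(H)=0, level(H)=2, enqueue
  process E: level=1
    E->C: in-degree(C)=0, level(C)=2, enqueue
  process H: level=2
    H->D: in-degree(D)=2, level(D)>=3
  process C: level=2
    C->A: in-degree(A)=0, level(A)=3, enqueue
    C->D: in-degree(D)=1, level(D)>=3
  process A: level=3
    A->D: in-degree(D)=0, level(D)=4, enqueue
  process D: level=4
All levels: A:3, B:1, C:2, D:4, E:1, F:0, G:0, H:2
max level = 4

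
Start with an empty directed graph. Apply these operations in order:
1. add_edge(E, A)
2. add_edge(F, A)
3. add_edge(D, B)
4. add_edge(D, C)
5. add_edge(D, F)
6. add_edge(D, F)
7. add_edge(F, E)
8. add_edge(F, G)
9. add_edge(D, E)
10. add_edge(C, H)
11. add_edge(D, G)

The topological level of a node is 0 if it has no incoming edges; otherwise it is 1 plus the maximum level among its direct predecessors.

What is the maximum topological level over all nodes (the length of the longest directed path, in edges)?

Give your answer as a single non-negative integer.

Answer: 3

Derivation:
Op 1: add_edge(E, A). Edges now: 1
Op 2: add_edge(F, A). Edges now: 2
Op 3: add_edge(D, B). Edges now: 3
Op 4: add_edge(D, C). Edges now: 4
Op 5: add_edge(D, F). Edges now: 5
Op 6: add_edge(D, F) (duplicate, no change). Edges now: 5
Op 7: add_edge(F, E). Edges now: 6
Op 8: add_edge(F, G). Edges now: 7
Op 9: add_edge(D, E). Edges now: 8
Op 10: add_edge(C, H). Edges now: 9
Op 11: add_edge(D, G). Edges now: 10
Compute levels (Kahn BFS):
  sources (in-degree 0): D
  process D: level=0
    D->B: in-degree(B)=0, level(B)=1, enqueue
    D->C: in-degree(C)=0, level(C)=1, enqueue
    D->E: in-degree(E)=1, level(E)>=1
    D->F: in-degree(F)=0, level(F)=1, enqueue
    D->G: in-degree(G)=1, level(G)>=1
  process B: level=1
  process C: level=1
    C->H: in-degree(H)=0, level(H)=2, enqueue
  process F: level=1
    F->A: in-degree(A)=1, level(A)>=2
    F->E: in-degree(E)=0, level(E)=2, enqueue
    F->G: in-degree(G)=0, level(G)=2, enqueue
  process H: level=2
  process E: level=2
    E->A: in-degree(A)=0, level(A)=3, enqueue
  process G: level=2
  process A: level=3
All levels: A:3, B:1, C:1, D:0, E:2, F:1, G:2, H:2
max level = 3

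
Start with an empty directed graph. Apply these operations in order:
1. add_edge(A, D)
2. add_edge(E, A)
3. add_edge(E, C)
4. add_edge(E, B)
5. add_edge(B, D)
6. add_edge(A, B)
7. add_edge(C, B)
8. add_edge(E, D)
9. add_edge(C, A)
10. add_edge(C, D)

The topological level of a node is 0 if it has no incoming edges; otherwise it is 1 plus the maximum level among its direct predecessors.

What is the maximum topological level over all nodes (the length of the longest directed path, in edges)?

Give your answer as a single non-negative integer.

Op 1: add_edge(A, D). Edges now: 1
Op 2: add_edge(E, A). Edges now: 2
Op 3: add_edge(E, C). Edges now: 3
Op 4: add_edge(E, B). Edges now: 4
Op 5: add_edge(B, D). Edges now: 5
Op 6: add_edge(A, B). Edges now: 6
Op 7: add_edge(C, B). Edges now: 7
Op 8: add_edge(E, D). Edges now: 8
Op 9: add_edge(C, A). Edges now: 9
Op 10: add_edge(C, D). Edges now: 10
Compute levels (Kahn BFS):
  sources (in-degree 0): E
  process E: level=0
    E->A: in-degree(A)=1, level(A)>=1
    E->B: in-degree(B)=2, level(B)>=1
    E->C: in-degree(C)=0, level(C)=1, enqueue
    E->D: in-degree(D)=3, level(D)>=1
  process C: level=1
    C->A: in-degree(A)=0, level(A)=2, enqueue
    C->B: in-degree(B)=1, level(B)>=2
    C->D: in-degree(D)=2, level(D)>=2
  process A: level=2
    A->B: in-degree(B)=0, level(B)=3, enqueue
    A->D: in-degree(D)=1, level(D)>=3
  process B: level=3
    B->D: in-degree(D)=0, level(D)=4, enqueue
  process D: level=4
All levels: A:2, B:3, C:1, D:4, E:0
max level = 4

Answer: 4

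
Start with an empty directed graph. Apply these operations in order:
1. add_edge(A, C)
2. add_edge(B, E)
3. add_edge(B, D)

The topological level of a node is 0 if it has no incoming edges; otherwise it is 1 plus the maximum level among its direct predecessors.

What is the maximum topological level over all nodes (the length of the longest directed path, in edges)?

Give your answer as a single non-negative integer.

Answer: 1

Derivation:
Op 1: add_edge(A, C). Edges now: 1
Op 2: add_edge(B, E). Edges now: 2
Op 3: add_edge(B, D). Edges now: 3
Compute levels (Kahn BFS):
  sources (in-degree 0): A, B
  process A: level=0
    A->C: in-degree(C)=0, level(C)=1, enqueue
  process B: level=0
    B->D: in-degree(D)=0, level(D)=1, enqueue
    B->E: in-degree(E)=0, level(E)=1, enqueue
  process C: level=1
  process D: level=1
  process E: level=1
All levels: A:0, B:0, C:1, D:1, E:1
max level = 1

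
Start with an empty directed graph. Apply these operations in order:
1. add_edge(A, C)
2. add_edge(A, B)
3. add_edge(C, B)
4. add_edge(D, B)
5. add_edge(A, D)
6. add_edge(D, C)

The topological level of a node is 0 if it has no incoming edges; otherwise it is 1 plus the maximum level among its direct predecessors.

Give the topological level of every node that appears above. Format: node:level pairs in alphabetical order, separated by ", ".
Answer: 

Op 1: add_edge(A, C). Edges now: 1
Op 2: add_edge(A, B). Edges now: 2
Op 3: add_edge(C, B). Edges now: 3
Op 4: add_edge(D, B). Edges now: 4
Op 5: add_edge(A, D). Edges now: 5
Op 6: add_edge(D, C). Edges now: 6
Compute levels (Kahn BFS):
  sources (in-degree 0): A
  process A: level=0
    A->B: in-degree(B)=2, level(B)>=1
    A->C: in-degree(C)=1, level(C)>=1
    A->D: in-degree(D)=0, level(D)=1, enqueue
  process D: level=1
    D->B: in-degree(B)=1, level(B)>=2
    D->C: in-degree(C)=0, level(C)=2, enqueue
  process C: level=2
    C->B: in-degree(B)=0, level(B)=3, enqueue
  process B: level=3
All levels: A:0, B:3, C:2, D:1

Answer: A:0, B:3, C:2, D:1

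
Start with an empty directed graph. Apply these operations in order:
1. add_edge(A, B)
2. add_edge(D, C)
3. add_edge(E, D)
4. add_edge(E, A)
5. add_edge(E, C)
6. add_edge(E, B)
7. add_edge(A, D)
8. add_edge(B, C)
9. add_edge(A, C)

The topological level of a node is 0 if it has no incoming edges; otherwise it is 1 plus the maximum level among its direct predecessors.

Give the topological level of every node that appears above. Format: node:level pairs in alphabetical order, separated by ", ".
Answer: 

Op 1: add_edge(A, B). Edges now: 1
Op 2: add_edge(D, C). Edges now: 2
Op 3: add_edge(E, D). Edges now: 3
Op 4: add_edge(E, A). Edges now: 4
Op 5: add_edge(E, C). Edges now: 5
Op 6: add_edge(E, B). Edges now: 6
Op 7: add_edge(A, D). Edges now: 7
Op 8: add_edge(B, C). Edges now: 8
Op 9: add_edge(A, C). Edges now: 9
Compute levels (Kahn BFS):
  sources (in-degree 0): E
  process E: level=0
    E->A: in-degree(A)=0, level(A)=1, enqueue
    E->B: in-degree(B)=1, level(B)>=1
    E->C: in-degree(C)=3, level(C)>=1
    E->D: in-degree(D)=1, level(D)>=1
  process A: level=1
    A->B: in-degree(B)=0, level(B)=2, enqueue
    A->C: in-degree(C)=2, level(C)>=2
    A->D: in-degree(D)=0, level(D)=2, enqueue
  process B: level=2
    B->C: in-degree(C)=1, level(C)>=3
  process D: level=2
    D->C: in-degree(C)=0, level(C)=3, enqueue
  process C: level=3
All levels: A:1, B:2, C:3, D:2, E:0

Answer: A:1, B:2, C:3, D:2, E:0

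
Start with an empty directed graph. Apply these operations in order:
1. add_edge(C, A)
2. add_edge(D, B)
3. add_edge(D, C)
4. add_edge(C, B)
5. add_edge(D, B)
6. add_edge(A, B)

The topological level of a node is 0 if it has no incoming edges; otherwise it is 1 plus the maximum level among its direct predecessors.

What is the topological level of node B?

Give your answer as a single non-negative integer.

Answer: 3

Derivation:
Op 1: add_edge(C, A). Edges now: 1
Op 2: add_edge(D, B). Edges now: 2
Op 3: add_edge(D, C). Edges now: 3
Op 4: add_edge(C, B). Edges now: 4
Op 5: add_edge(D, B) (duplicate, no change). Edges now: 4
Op 6: add_edge(A, B). Edges now: 5
Compute levels (Kahn BFS):
  sources (in-degree 0): D
  process D: level=0
    D->B: in-degree(B)=2, level(B)>=1
    D->C: in-degree(C)=0, level(C)=1, enqueue
  process C: level=1
    C->A: in-degree(A)=0, level(A)=2, enqueue
    C->B: in-degree(B)=1, level(B)>=2
  process A: level=2
    A->B: in-degree(B)=0, level(B)=3, enqueue
  process B: level=3
All levels: A:2, B:3, C:1, D:0
level(B) = 3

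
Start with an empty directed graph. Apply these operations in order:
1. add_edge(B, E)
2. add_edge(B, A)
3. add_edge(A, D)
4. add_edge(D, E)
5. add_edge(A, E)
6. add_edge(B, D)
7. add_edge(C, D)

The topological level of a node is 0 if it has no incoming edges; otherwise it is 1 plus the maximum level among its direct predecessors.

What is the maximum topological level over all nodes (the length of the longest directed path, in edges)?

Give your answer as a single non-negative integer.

Op 1: add_edge(B, E). Edges now: 1
Op 2: add_edge(B, A). Edges now: 2
Op 3: add_edge(A, D). Edges now: 3
Op 4: add_edge(D, E). Edges now: 4
Op 5: add_edge(A, E). Edges now: 5
Op 6: add_edge(B, D). Edges now: 6
Op 7: add_edge(C, D). Edges now: 7
Compute levels (Kahn BFS):
  sources (in-degree 0): B, C
  process B: level=0
    B->A: in-degree(A)=0, level(A)=1, enqueue
    B->D: in-degree(D)=2, level(D)>=1
    B->E: in-degree(E)=2, level(E)>=1
  process C: level=0
    C->D: in-degree(D)=1, level(D)>=1
  process A: level=1
    A->D: in-degree(D)=0, level(D)=2, enqueue
    A->E: in-degree(E)=1, level(E)>=2
  process D: level=2
    D->E: in-degree(E)=0, level(E)=3, enqueue
  process E: level=3
All levels: A:1, B:0, C:0, D:2, E:3
max level = 3

Answer: 3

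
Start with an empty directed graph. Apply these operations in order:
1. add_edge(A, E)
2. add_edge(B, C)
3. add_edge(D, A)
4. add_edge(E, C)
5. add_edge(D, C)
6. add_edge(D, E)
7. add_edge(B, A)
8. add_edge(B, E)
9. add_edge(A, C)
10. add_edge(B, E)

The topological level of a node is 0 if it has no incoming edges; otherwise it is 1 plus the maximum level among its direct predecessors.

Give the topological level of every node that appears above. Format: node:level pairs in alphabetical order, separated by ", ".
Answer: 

Answer: A:1, B:0, C:3, D:0, E:2

Derivation:
Op 1: add_edge(A, E). Edges now: 1
Op 2: add_edge(B, C). Edges now: 2
Op 3: add_edge(D, A). Edges now: 3
Op 4: add_edge(E, C). Edges now: 4
Op 5: add_edge(D, C). Edges now: 5
Op 6: add_edge(D, E). Edges now: 6
Op 7: add_edge(B, A). Edges now: 7
Op 8: add_edge(B, E). Edges now: 8
Op 9: add_edge(A, C). Edges now: 9
Op 10: add_edge(B, E) (duplicate, no change). Edges now: 9
Compute levels (Kahn BFS):
  sources (in-degree 0): B, D
  process B: level=0
    B->A: in-degree(A)=1, level(A)>=1
    B->C: in-degree(C)=3, level(C)>=1
    B->E: in-degree(E)=2, level(E)>=1
  process D: level=0
    D->A: in-degree(A)=0, level(A)=1, enqueue
    D->C: in-degree(C)=2, level(C)>=1
    D->E: in-degree(E)=1, level(E)>=1
  process A: level=1
    A->C: in-degree(C)=1, level(C)>=2
    A->E: in-degree(E)=0, level(E)=2, enqueue
  process E: level=2
    E->C: in-degree(C)=0, level(C)=3, enqueue
  process C: level=3
All levels: A:1, B:0, C:3, D:0, E:2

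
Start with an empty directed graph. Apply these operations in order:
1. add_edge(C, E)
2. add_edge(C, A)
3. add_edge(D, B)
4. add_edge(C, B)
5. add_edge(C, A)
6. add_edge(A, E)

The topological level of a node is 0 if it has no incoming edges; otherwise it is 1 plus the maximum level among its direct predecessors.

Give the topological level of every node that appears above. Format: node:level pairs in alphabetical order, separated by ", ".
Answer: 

Op 1: add_edge(C, E). Edges now: 1
Op 2: add_edge(C, A). Edges now: 2
Op 3: add_edge(D, B). Edges now: 3
Op 4: add_edge(C, B). Edges now: 4
Op 5: add_edge(C, A) (duplicate, no change). Edges now: 4
Op 6: add_edge(A, E). Edges now: 5
Compute levels (Kahn BFS):
  sources (in-degree 0): C, D
  process C: level=0
    C->A: in-degree(A)=0, level(A)=1, enqueue
    C->B: in-degree(B)=1, level(B)>=1
    C->E: in-degree(E)=1, level(E)>=1
  process D: level=0
    D->B: in-degree(B)=0, level(B)=1, enqueue
  process A: level=1
    A->E: in-degree(E)=0, level(E)=2, enqueue
  process B: level=1
  process E: level=2
All levels: A:1, B:1, C:0, D:0, E:2

Answer: A:1, B:1, C:0, D:0, E:2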